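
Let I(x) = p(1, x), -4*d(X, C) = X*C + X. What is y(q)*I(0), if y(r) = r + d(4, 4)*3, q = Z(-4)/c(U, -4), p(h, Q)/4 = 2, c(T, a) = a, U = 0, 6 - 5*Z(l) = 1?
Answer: -122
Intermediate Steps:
Z(l) = 1 (Z(l) = 6/5 - ⅕*1 = 6/5 - ⅕ = 1)
p(h, Q) = 8 (p(h, Q) = 4*2 = 8)
d(X, C) = -X/4 - C*X/4 (d(X, C) = -(X*C + X)/4 = -(C*X + X)/4 = -(X + C*X)/4 = -X/4 - C*X/4)
I(x) = 8
q = -¼ (q = 1/(-4) = 1*(-¼) = -¼ ≈ -0.25000)
y(r) = -15 + r (y(r) = r - ¼*4*(1 + 4)*3 = r - ¼*4*5*3 = r - 5*3 = r - 15 = -15 + r)
y(q)*I(0) = (-15 - ¼)*8 = -61/4*8 = -122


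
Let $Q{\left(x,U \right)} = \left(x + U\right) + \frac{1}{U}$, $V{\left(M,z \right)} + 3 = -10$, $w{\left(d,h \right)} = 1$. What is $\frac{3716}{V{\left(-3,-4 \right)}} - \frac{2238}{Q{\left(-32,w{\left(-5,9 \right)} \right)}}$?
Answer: $- \frac{13731}{65} \approx -211.25$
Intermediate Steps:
$V{\left(M,z \right)} = -13$ ($V{\left(M,z \right)} = -3 - 10 = -13$)
$Q{\left(x,U \right)} = U + x + \frac{1}{U}$ ($Q{\left(x,U \right)} = \left(U + x\right) + \frac{1}{U} = U + x + \frac{1}{U}$)
$\frac{3716}{V{\left(-3,-4 \right)}} - \frac{2238}{Q{\left(-32,w{\left(-5,9 \right)} \right)}} = \frac{3716}{-13} - \frac{2238}{1 - 32 + 1^{-1}} = 3716 \left(- \frac{1}{13}\right) - \frac{2238}{1 - 32 + 1} = - \frac{3716}{13} - \frac{2238}{-30} = - \frac{3716}{13} - - \frac{373}{5} = - \frac{3716}{13} + \frac{373}{5} = - \frac{13731}{65}$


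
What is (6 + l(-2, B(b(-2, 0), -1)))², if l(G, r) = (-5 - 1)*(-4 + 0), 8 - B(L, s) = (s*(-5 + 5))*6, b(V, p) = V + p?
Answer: 900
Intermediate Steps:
B(L, s) = 8 (B(L, s) = 8 - s*(-5 + 5)*6 = 8 - s*0*6 = 8 - 0*6 = 8 - 1*0 = 8 + 0 = 8)
l(G, r) = 24 (l(G, r) = -6*(-4) = 24)
(6 + l(-2, B(b(-2, 0), -1)))² = (6 + 24)² = 30² = 900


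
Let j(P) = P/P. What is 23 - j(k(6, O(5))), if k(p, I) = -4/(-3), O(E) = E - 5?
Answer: 22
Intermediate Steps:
O(E) = -5 + E
k(p, I) = 4/3 (k(p, I) = -4*(-⅓) = 4/3)
j(P) = 1
23 - j(k(6, O(5))) = 23 - 1*1 = 23 - 1 = 22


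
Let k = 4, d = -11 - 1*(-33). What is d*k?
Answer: 88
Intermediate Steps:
d = 22 (d = -11 + 33 = 22)
d*k = 22*4 = 88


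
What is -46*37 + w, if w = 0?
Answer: -1702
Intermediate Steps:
-46*37 + w = -46*37 + 0 = -1702 + 0 = -1702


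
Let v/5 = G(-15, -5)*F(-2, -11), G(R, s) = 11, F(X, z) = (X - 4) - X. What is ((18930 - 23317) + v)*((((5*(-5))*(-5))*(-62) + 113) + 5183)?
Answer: 11305578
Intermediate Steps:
F(X, z) = -4 (F(X, z) = (-4 + X) - X = -4)
v = -220 (v = 5*(11*(-4)) = 5*(-44) = -220)
((18930 - 23317) + v)*((((5*(-5))*(-5))*(-62) + 113) + 5183) = ((18930 - 23317) - 220)*((((5*(-5))*(-5))*(-62) + 113) + 5183) = (-4387 - 220)*((-25*(-5)*(-62) + 113) + 5183) = -4607*((125*(-62) + 113) + 5183) = -4607*((-7750 + 113) + 5183) = -4607*(-7637 + 5183) = -4607*(-2454) = 11305578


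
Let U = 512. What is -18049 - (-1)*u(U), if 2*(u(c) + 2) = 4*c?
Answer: -17027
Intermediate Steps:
u(c) = -2 + 2*c (u(c) = -2 + (4*c)/2 = -2 + 2*c)
-18049 - (-1)*u(U) = -18049 - (-1)*(-2 + 2*512) = -18049 - (-1)*(-2 + 1024) = -18049 - (-1)*1022 = -18049 - 1*(-1022) = -18049 + 1022 = -17027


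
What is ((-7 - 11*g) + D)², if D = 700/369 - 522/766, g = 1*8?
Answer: 175675779267076/19973320929 ≈ 8795.5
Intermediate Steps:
g = 8
D = 171791/141327 (D = 700*(1/369) - 522*1/766 = 700/369 - 261/383 = 171791/141327 ≈ 1.2156)
((-7 - 11*g) + D)² = ((-7 - 11*8) + 171791/141327)² = ((-7 - 88) + 171791/141327)² = (-95 + 171791/141327)² = (-13254274/141327)² = 175675779267076/19973320929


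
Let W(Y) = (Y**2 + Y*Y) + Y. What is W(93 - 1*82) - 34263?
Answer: -34010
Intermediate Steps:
W(Y) = Y + 2*Y**2 (W(Y) = (Y**2 + Y**2) + Y = 2*Y**2 + Y = Y + 2*Y**2)
W(93 - 1*82) - 34263 = (93 - 1*82)*(1 + 2*(93 - 1*82)) - 34263 = (93 - 82)*(1 + 2*(93 - 82)) - 34263 = 11*(1 + 2*11) - 34263 = 11*(1 + 22) - 34263 = 11*23 - 34263 = 253 - 34263 = -34010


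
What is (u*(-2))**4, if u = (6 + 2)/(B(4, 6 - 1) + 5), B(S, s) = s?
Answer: 4096/625 ≈ 6.5536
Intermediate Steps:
u = 4/5 (u = (6 + 2)/((6 - 1) + 5) = 8/(5 + 5) = 8/10 = 8*(1/10) = 4/5 ≈ 0.80000)
(u*(-2))**4 = ((4/5)*(-2))**4 = (-8/5)**4 = 4096/625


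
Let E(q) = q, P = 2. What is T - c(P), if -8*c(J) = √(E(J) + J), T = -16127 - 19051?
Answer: -140711/4 ≈ -35178.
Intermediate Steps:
T = -35178
c(J) = -√2*√J/8 (c(J) = -√(J + J)/8 = -√2*√J/8)
T - c(P) = -35178 - (-1)*√2*√2/8 = -35178 - 1*(-¼) = -35178 + ¼ = -140711/4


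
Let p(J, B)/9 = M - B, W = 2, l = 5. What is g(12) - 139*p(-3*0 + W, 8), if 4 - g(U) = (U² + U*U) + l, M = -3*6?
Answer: 32237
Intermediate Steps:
M = -18
g(U) = -1 - 2*U² (g(U) = 4 - ((U² + U*U) + 5) = 4 - ((U² + U²) + 5) = 4 - (2*U² + 5) = 4 - (5 + 2*U²) = 4 + (-5 - 2*U²) = -1 - 2*U²)
p(J, B) = -162 - 9*B (p(J, B) = 9*(-18 - B) = -162 - 9*B)
g(12) - 139*p(-3*0 + W, 8) = (-1 - 2*12²) - 139*(-162 - 9*8) = (-1 - 2*144) - 139*(-162 - 72) = (-1 - 288) - 139*(-234) = -289 + 32526 = 32237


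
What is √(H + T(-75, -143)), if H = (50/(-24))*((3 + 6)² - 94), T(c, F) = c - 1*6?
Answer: I*√1941/6 ≈ 7.3428*I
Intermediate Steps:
T(c, F) = -6 + c (T(c, F) = c - 6 = -6 + c)
H = 325/12 (H = (50*(-1/24))*(9² - 94) = -25*(81 - 94)/12 = -25/12*(-13) = 325/12 ≈ 27.083)
√(H + T(-75, -143)) = √(325/12 + (-6 - 75)) = √(325/12 - 81) = √(-647/12) = I*√1941/6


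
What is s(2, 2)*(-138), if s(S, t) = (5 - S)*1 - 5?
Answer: 276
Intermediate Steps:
s(S, t) = -S (s(S, t) = (5 - S) - 5 = -S)
s(2, 2)*(-138) = -1*2*(-138) = -2*(-138) = 276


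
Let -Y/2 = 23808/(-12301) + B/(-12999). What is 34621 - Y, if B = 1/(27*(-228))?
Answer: 17037663063993511/492174351522 ≈ 34617.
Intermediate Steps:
B = -1/6156 (B = 1/(-6156) = -1/6156 ≈ -0.00016244)
Y = 1905160049651/492174351522 (Y = -2*(23808/(-12301) - 1/6156/(-12999)) = -2*(23808*(-1/12301) - 1/6156*(-1/12999)) = -2*(-23808/12301 + 1/80021844) = -2*(-1905160049651/984348703044) = 1905160049651/492174351522 ≈ 3.8709)
34621 - Y = 34621 - 1*1905160049651/492174351522 = 34621 - 1905160049651/492174351522 = 17037663063993511/492174351522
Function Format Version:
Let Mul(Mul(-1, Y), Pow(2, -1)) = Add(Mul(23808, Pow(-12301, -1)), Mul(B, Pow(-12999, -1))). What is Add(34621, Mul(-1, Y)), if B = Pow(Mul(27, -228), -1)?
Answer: Rational(17037663063993511, 492174351522) ≈ 34617.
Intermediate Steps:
B = Rational(-1, 6156) (B = Pow(-6156, -1) = Rational(-1, 6156) ≈ -0.00016244)
Y = Rational(1905160049651, 492174351522) (Y = Mul(-2, Add(Mul(23808, Pow(-12301, -1)), Mul(Rational(-1, 6156), Pow(-12999, -1)))) = Mul(-2, Add(Mul(23808, Rational(-1, 12301)), Mul(Rational(-1, 6156), Rational(-1, 12999)))) = Mul(-2, Add(Rational(-23808, 12301), Rational(1, 80021844))) = Mul(-2, Rational(-1905160049651, 984348703044)) = Rational(1905160049651, 492174351522) ≈ 3.8709)
Add(34621, Mul(-1, Y)) = Add(34621, Mul(-1, Rational(1905160049651, 492174351522))) = Add(34621, Rational(-1905160049651, 492174351522)) = Rational(17037663063993511, 492174351522)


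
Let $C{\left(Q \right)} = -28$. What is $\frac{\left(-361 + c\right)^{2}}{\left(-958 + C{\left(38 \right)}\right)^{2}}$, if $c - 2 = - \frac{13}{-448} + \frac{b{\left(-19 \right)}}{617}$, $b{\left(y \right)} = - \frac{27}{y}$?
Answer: $\frac{3554239356953059681}{26815591916852494336} \approx 0.13254$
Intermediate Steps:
$c = \frac{10668303}{5251904}$ ($c = 2 + \left(- \frac{13}{-448} + \frac{\left(-27\right) \frac{1}{-19}}{617}\right) = 2 + \left(\left(-13\right) \left(- \frac{1}{448}\right) + \left(-27\right) \left(- \frac{1}{19}\right) \frac{1}{617}\right) = 2 + \left(\frac{13}{448} + \frac{27}{19} \cdot \frac{1}{617}\right) = 2 + \left(\frac{13}{448} + \frac{27}{11723}\right) = 2 + \frac{164495}{5251904} = \frac{10668303}{5251904} \approx 2.0313$)
$\frac{\left(-361 + c\right)^{2}}{\left(-958 + C{\left(38 \right)}\right)^{2}} = \frac{\left(-361 + \frac{10668303}{5251904}\right)^{2}}{\left(-958 - 28\right)^{2}} = \frac{\left(- \frac{1885269041}{5251904}\right)^{2}}{\left(-986\right)^{2}} = \frac{3554239356953059681}{27582495625216 \cdot 972196} = \frac{3554239356953059681}{27582495625216} \cdot \frac{1}{972196} = \frac{3554239356953059681}{26815591916852494336}$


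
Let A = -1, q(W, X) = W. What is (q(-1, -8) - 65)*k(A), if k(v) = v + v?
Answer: 132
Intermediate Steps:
k(v) = 2*v
(q(-1, -8) - 65)*k(A) = (-1 - 65)*(2*(-1)) = -66*(-2) = 132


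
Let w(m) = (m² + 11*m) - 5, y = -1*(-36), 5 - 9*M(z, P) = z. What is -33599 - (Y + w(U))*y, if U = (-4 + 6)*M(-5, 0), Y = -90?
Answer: -281131/9 ≈ -31237.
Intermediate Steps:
M(z, P) = 5/9 - z/9
U = 20/9 (U = (-4 + 6)*(5/9 - ⅑*(-5)) = 2*(5/9 + 5/9) = 2*(10/9) = 20/9 ≈ 2.2222)
y = 36
w(m) = -5 + m² + 11*m
-33599 - (Y + w(U))*y = -33599 - (-90 + (-5 + (20/9)² + 11*(20/9)))*36 = -33599 - (-90 + (-5 + 400/81 + 220/9))*36 = -33599 - (-90 + 1975/81)*36 = -33599 - (-5315)*36/81 = -33599 - 1*(-21260/9) = -33599 + 21260/9 = -281131/9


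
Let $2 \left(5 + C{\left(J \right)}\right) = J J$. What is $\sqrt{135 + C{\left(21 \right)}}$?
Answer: $\frac{\sqrt{1402}}{2} \approx 18.722$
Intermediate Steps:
$C{\left(J \right)} = -5 + \frac{J^{2}}{2}$ ($C{\left(J \right)} = -5 + \frac{J J}{2} = -5 + \frac{J^{2}}{2}$)
$\sqrt{135 + C{\left(21 \right)}} = \sqrt{135 - \left(5 - \frac{21^{2}}{2}\right)} = \sqrt{135 + \left(-5 + \frac{1}{2} \cdot 441\right)} = \sqrt{135 + \left(-5 + \frac{441}{2}\right)} = \sqrt{135 + \frac{431}{2}} = \sqrt{\frac{701}{2}} = \frac{\sqrt{1402}}{2}$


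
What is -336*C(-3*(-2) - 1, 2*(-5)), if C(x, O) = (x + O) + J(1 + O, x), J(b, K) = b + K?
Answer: 3024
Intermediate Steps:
J(b, K) = K + b
C(x, O) = 1 + 2*O + 2*x (C(x, O) = (x + O) + (x + (1 + O)) = (O + x) + (1 + O + x) = 1 + 2*O + 2*x)
-336*C(-3*(-2) - 1, 2*(-5)) = -336*(1 + 2*(2*(-5)) + 2*(-3*(-2) - 1)) = -336*(1 + 2*(-10) + 2*(6 - 1)) = -336*(1 - 20 + 2*5) = -336*(1 - 20 + 10) = -336*(-9) = 3024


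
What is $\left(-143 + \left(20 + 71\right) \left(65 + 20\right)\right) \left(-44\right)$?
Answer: $-334048$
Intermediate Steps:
$\left(-143 + \left(20 + 71\right) \left(65 + 20\right)\right) \left(-44\right) = \left(-143 + 91 \cdot 85\right) \left(-44\right) = \left(-143 + 7735\right) \left(-44\right) = 7592 \left(-44\right) = -334048$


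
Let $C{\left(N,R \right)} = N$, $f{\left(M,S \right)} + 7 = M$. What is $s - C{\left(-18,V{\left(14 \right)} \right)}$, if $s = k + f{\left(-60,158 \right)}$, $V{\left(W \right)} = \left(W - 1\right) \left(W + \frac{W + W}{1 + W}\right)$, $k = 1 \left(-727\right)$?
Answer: $-776$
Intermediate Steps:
$k = -727$
$f{\left(M,S \right)} = -7 + M$
$V{\left(W \right)} = \left(-1 + W\right) \left(W + \frac{2 W}{1 + W}\right)$
$s = -794$ ($s = -727 - 67 = -794$)
$s - C{\left(-18,V{\left(14 \right)} \right)} = -794 - -18 = -794 + 18 = -776$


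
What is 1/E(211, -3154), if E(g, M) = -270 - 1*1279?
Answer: -1/1549 ≈ -0.00064558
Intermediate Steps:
E(g, M) = -1549 (E(g, M) = -270 - 1279 = -1549)
1/E(211, -3154) = 1/(-1549) = -1/1549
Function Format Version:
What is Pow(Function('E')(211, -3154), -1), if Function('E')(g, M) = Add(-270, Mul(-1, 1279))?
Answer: Rational(-1, 1549) ≈ -0.00064558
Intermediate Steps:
Function('E')(g, M) = -1549 (Function('E')(g, M) = Add(-270, -1279) = -1549)
Pow(Function('E')(211, -3154), -1) = Pow(-1549, -1) = Rational(-1, 1549)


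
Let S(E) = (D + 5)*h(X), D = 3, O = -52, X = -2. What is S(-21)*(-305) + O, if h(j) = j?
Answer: 4828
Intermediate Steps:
S(E) = -16 (S(E) = (3 + 5)*(-2) = 8*(-2) = -16)
S(-21)*(-305) + O = -16*(-305) - 52 = 4880 - 52 = 4828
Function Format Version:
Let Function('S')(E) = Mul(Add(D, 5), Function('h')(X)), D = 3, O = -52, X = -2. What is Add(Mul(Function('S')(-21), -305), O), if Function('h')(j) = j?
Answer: 4828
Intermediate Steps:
Function('S')(E) = -16 (Function('S')(E) = Mul(Add(3, 5), -2) = Mul(8, -2) = -16)
Add(Mul(Function('S')(-21), -305), O) = Add(Mul(-16, -305), -52) = Add(4880, -52) = 4828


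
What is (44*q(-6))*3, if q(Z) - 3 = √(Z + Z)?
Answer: 396 + 264*I*√3 ≈ 396.0 + 457.26*I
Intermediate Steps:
q(Z) = 3 + √2*√Z (q(Z) = 3 + √(Z + Z) = 3 + √(2*Z) = 3 + √2*√Z)
(44*q(-6))*3 = (44*(3 + √2*√(-6)))*3 = (44*(3 + √2*(I*√6)))*3 = (44*(3 + 2*I*√3))*3 = (132 + 88*I*√3)*3 = 396 + 264*I*√3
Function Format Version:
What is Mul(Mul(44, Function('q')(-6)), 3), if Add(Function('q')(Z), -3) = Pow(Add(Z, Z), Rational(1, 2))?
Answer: Add(396, Mul(264, I, Pow(3, Rational(1, 2)))) ≈ Add(396.00, Mul(457.26, I))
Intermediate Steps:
Function('q')(Z) = Add(3, Mul(Pow(2, Rational(1, 2)), Pow(Z, Rational(1, 2)))) (Function('q')(Z) = Add(3, Pow(Add(Z, Z), Rational(1, 2))) = Add(3, Pow(Mul(2, Z), Rational(1, 2))) = Add(3, Mul(Pow(2, Rational(1, 2)), Pow(Z, Rational(1, 2)))))
Mul(Mul(44, Function('q')(-6)), 3) = Mul(Mul(44, Add(3, Mul(Pow(2, Rational(1, 2)), Pow(-6, Rational(1, 2))))), 3) = Mul(Mul(44, Add(3, Mul(Pow(2, Rational(1, 2)), Mul(I, Pow(6, Rational(1, 2)))))), 3) = Mul(Mul(44, Add(3, Mul(2, I, Pow(3, Rational(1, 2))))), 3) = Mul(Add(132, Mul(88, I, Pow(3, Rational(1, 2)))), 3) = Add(396, Mul(264, I, Pow(3, Rational(1, 2))))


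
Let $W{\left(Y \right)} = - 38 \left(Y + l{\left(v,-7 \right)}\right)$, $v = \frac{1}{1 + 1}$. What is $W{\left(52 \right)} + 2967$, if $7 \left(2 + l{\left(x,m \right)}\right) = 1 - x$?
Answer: $\frac{7450}{7} \approx 1064.3$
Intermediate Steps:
$v = \frac{1}{2} \approx 0.5$
$l{\left(x,m \right)} = - \frac{13}{7} - \frac{x}{7}$ ($l{\left(x,m \right)} = -2 + \frac{1 - x}{7} = -2 - \left(- \frac{1}{7} + \frac{x}{7}\right) = - \frac{13}{7} - \frac{x}{7}$)
$W{\left(Y \right)} = \frac{513}{7} - 38 Y$ ($W{\left(Y \right)} = - 38 \left(Y - \frac{27}{14}\right) = - 38 \left(- \frac{27}{14} + Y\right) = \frac{513}{7} - 38 Y$)
$W{\left(52 \right)} + 2967 = \left(\frac{513}{7} - 1976\right) + 2967 = - \frac{13319}{7} + 2967 = \frac{7450}{7}$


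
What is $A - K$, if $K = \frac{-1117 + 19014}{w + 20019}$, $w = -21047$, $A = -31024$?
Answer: $- \frac{31874775}{1028} \approx -31007.0$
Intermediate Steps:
$K = - \frac{17897}{1028}$ ($K = \frac{-1117 + 19014}{-21047 + 20019} = \frac{17897}{-1028} = 17897 \left(- \frac{1}{1028}\right) = - \frac{17897}{1028} \approx -17.41$)
$A - K = -31024 - - \frac{17897}{1028} = -31024 + \frac{17897}{1028} = - \frac{31874775}{1028}$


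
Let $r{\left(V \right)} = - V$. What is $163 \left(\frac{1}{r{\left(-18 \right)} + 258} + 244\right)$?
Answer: $\frac{10977235}{276} \approx 39773.0$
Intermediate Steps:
$163 \left(\frac{1}{r{\left(-18 \right)} + 258} + 244\right) = 163 \left(\frac{1}{\left(-1\right) \left(-18\right) + 258} + 244\right) = 163 \left(\frac{1}{18 + 258} + 244\right) = 163 \left(\frac{1}{276} + 244\right) = 163 \cdot \frac{67345}{276} = \frac{10977235}{276}$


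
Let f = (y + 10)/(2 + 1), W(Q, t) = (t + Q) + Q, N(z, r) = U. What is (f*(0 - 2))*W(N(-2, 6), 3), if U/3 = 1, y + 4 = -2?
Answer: -24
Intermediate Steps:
y = -6 (y = -4 - 2 = -6)
U = 3 (U = 3*1 = 3)
N(z, r) = 3
W(Q, t) = t + 2*Q (W(Q, t) = (Q + t) + Q = t + 2*Q)
f = 4/3 (f = (-6 + 10)/(2 + 1) = 4/3 ≈ 1.3333)
(f*(0 - 2))*W(N(-2, 6), 3) = (4*(0 - 2)/3)*(3 + 2*3) = ((4/3)*(-2))*(3 + 6) = -8/3*9 = -24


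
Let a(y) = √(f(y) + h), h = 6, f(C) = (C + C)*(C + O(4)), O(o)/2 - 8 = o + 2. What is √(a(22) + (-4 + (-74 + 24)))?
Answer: √(-54 + √2206) ≈ 2.6518*I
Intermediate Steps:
O(o) = 20 + 2*o (O(o) = 16 + 2*(o + 2) = 16 + 2*(2 + o) = 16 + (4 + 2*o) = 20 + 2*o)
f(C) = 2*C*(28 + C) (f(C) = (C + C)*(C + (20 + 2*4)) = (2*C)*(C + (20 + 8)) = (2*C)*(C + 28) = (2*C)*(28 + C) = 2*C*(28 + C))
a(y) = √(6 + 2*y*(28 + y)) (a(y) = √(2*y*(28 + y) + 6) = √(6 + 2*y*(28 + y)))
√(a(22) + (-4 + (-74 + 24))) = √(√2*√(3 + 22*(28 + 22)) + (-4 + (-74 + 24))) = √(√2*√(3 + 22*50) + (-4 - 50)) = √(√2*√(3 + 1100) - 54) = √(√2*√1103 - 54) = √(√2206 - 54) = √(-54 + √2206)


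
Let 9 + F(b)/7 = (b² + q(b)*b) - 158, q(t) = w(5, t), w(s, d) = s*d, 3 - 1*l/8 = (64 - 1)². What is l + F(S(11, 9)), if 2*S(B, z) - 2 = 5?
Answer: -64765/2 ≈ -32383.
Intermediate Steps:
l = -31728 (l = 24 - 8*(64 - 1)² = 24 - 8*63² = 24 - 8*3969 = 24 - 31752 = -31728)
S(B, z) = 7/2 (S(B, z) = 1 + (½)*5 = 1 + 5/2 = 7/2)
w(s, d) = d*s
q(t) = 5*t (q(t) = t*5 = 5*t)
F(b) = -1169 + 42*b² (F(b) = -63 + 7*((b² + (5*b)*b) - 158) = -63 + 7*((b² + 5*b²) - 158) = -63 + 7*(6*b² - 158) = -63 + 7*(-158 + 6*b²) = -63 + (-1106 + 42*b²) = -1169 + 42*b²)
l + F(S(11, 9)) = -31728 + (-1169 + 42*(7/2)²) = -31728 + (-1169 + 42*(49/4)) = -31728 + (-1169 + 1029/2) = -31728 - 1309/2 = -64765/2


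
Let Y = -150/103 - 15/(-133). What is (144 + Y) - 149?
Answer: -86900/13699 ≈ -6.3435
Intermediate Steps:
Y = -18405/13699 (Y = -150*1/103 - 15*(-1/133) = -150/103 + 15/133 = -18405/13699 ≈ -1.3435)
(144 + Y) - 149 = (144 - 18405/13699) - 149 = 1954251/13699 - 149 = -86900/13699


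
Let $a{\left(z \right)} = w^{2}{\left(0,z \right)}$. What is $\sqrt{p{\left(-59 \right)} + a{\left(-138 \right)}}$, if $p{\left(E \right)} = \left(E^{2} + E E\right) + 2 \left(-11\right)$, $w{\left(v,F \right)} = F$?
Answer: $8 \sqrt{406} \approx 161.2$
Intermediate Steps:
$p{\left(E \right)} = -22 + 2 E^{2}$ ($p{\left(E \right)} = \left(E^{2} + E^{2}\right) - 22 = 2 E^{2} - 22 = -22 + 2 E^{2}$)
$a{\left(z \right)} = z^{2}$
$\sqrt{p{\left(-59 \right)} + a{\left(-138 \right)}} = \sqrt{\left(-22 + 2 \left(-59\right)^{2}\right) + \left(-138\right)^{2}} = \sqrt{\left(-22 + 2 \cdot 3481\right) + 19044} = \sqrt{\left(-22 + 6962\right) + 19044} = \sqrt{6940 + 19044} = \sqrt{25984} = 8 \sqrt{406}$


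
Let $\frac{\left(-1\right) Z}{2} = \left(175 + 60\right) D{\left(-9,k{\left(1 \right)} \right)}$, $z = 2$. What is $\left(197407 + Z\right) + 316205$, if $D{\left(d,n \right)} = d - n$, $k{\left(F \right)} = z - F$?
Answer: $518312$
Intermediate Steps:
$k{\left(F \right)} = 2 - F$
$Z = 4700$ ($Z = - 2 \left(175 + 60\right) \left(-9 - \left(2 - 1\right)\right) = - 2 \cdot 235 \left(-9 - \left(2 - 1\right)\right) = - 2 \cdot 235 \left(-9 - 1\right) = - 2 \cdot 235 \left(-10\right) = \left(-2\right) \left(-2350\right) = 4700$)
$\left(197407 + Z\right) + 316205 = \left(197407 + 4700\right) + 316205 = 202107 + 316205 = 518312$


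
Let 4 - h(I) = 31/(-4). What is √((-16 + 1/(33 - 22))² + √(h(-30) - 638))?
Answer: √(122500 + 242*I*√2505)/22 ≈ 15.928 + 0.78554*I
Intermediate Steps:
h(I) = 47/4 (h(I) = 4 - 31/(-4) = 4 - 31*(-1)/4 = 4 - 1*(-31/4) = 4 + 31/4 = 47/4)
√((-16 + 1/(33 - 22))² + √(h(-30) - 638)) = √((-16 + 1/(33 - 22))² + √(47/4 - 638)) = √((-16 + 1/11)² + √(-2505/4)) = √((-16 + 1/11)² + I*√2505/2) = √((-175/11)² + I*√2505/2) = √(30625/121 + I*√2505/2)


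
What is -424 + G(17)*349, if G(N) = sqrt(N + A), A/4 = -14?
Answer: -424 + 349*I*sqrt(39) ≈ -424.0 + 2179.5*I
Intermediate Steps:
A = -56 (A = 4*(-14) = -56)
G(N) = sqrt(-56 + N) (G(N) = sqrt(N - 56) = sqrt(-56 + N))
-424 + G(17)*349 = -424 + sqrt(-56 + 17)*349 = -424 + sqrt(-39)*349 = -424 + (I*sqrt(39))*349 = -424 + 349*I*sqrt(39)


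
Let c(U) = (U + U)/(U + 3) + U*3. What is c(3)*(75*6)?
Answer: 4500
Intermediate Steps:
c(U) = 3*U + 2*U/(3 + U) (c(U) = (2*U)/(3 + U) + 3*U = 2*U/(3 + U) + 3*U = 3*U + 2*U/(3 + U))
c(3)*(75*6) = (3*(11 + 3*3)/(3 + 3))*(75*6) = (3*(11 + 9)/6)*450 = (3*(⅙)*20)*450 = 10*450 = 4500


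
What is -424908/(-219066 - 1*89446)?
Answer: 106227/77128 ≈ 1.3773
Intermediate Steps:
-424908/(-219066 - 1*89446) = -424908/(-219066 - 89446) = -424908/(-308512) = -424908*(-1/308512) = 106227/77128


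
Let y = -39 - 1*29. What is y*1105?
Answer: -75140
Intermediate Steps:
y = -68 (y = -39 - 29 = -68)
y*1105 = -68*1105 = -75140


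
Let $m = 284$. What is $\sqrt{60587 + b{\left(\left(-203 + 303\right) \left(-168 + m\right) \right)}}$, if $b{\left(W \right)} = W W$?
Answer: $3 \sqrt{14957843} \approx 11603.0$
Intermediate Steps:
$b{\left(W \right)} = W^{2}$
$\sqrt{60587 + b{\left(\left(-203 + 303\right) \left(-168 + m\right) \right)}} = \sqrt{60587 + \left(\left(-203 + 303\right) \left(-168 + 284\right)\right)^{2}} = \sqrt{60587 + \left(100 \cdot 116\right)^{2}} = \sqrt{60587 + 11600^{2}} = \sqrt{60587 + 134560000} = \sqrt{134620587} = 3 \sqrt{14957843}$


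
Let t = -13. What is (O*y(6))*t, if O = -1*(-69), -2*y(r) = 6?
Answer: 2691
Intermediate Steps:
y(r) = -3 (y(r) = -½*6 = -3)
O = 69
(O*y(6))*t = (69*(-3))*(-13) = -207*(-13) = 2691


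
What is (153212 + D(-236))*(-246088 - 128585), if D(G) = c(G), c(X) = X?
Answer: -57315976848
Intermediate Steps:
D(G) = G
(153212 + D(-236))*(-246088 - 128585) = (153212 - 236)*(-246088 - 128585) = 152976*(-374673) = -57315976848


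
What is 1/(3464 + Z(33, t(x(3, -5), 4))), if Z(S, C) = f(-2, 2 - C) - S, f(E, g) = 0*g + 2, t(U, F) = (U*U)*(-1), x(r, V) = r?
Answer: 1/3433 ≈ 0.00029129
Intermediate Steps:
t(U, F) = -U**2 (t(U, F) = U**2*(-1) = -U**2)
f(E, g) = 2 (f(E, g) = 0 + 2 = 2)
Z(S, C) = 2 - S
1/(3464 + Z(33, t(x(3, -5), 4))) = 1/(3464 + (2 - 1*33)) = 1/(3464 + (2 - 33)) = 1/(3464 - 31) = 1/3433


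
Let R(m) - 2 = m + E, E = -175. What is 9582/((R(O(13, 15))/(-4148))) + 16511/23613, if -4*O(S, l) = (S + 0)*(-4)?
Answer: 117316018891/472260 ≈ 2.4841e+5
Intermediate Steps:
O(S, l) = S (O(S, l) = -(S + 0)*(-4)/4 = -S*(-4)/4 = -(-1)*S = S)
R(m) = -173 + m (R(m) = 2 + (m - 175) = 2 + (-175 + m) = -173 + m)
9582/((R(O(13, 15))/(-4148))) + 16511/23613 = 9582/(((-173 + 13)/(-4148))) + 16511/23613 = 9582/((-160*(-1/4148))) + 16511*(1/23613) = 9582/(40/1037) + 16511/23613 = 9582*(1037/40) + 16511/23613 = 4968267/20 + 16511/23613 = 117316018891/472260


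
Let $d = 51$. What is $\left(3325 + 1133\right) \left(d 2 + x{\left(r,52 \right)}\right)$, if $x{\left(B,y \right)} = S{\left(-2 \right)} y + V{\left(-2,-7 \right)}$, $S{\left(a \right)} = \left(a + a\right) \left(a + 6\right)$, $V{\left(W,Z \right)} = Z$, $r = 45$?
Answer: $-3285546$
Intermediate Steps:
$S{\left(a \right)} = 2 a \left(6 + a\right)$
$x{\left(B,y \right)} = -7 - 16 y$ ($x{\left(B,y \right)} = 2 \left(-2\right) \left(6 - 2\right) y - 7 = 2 \left(-2\right) 4 y - 7 = - 16 y - 7 = -7 - 16 y$)
$\left(3325 + 1133\right) \left(d 2 + x{\left(r,52 \right)}\right) = \left(3325 + 1133\right) \left(51 \cdot 2 - 839\right) = 4458 \left(102 - 839\right) = 4458 \left(-737\right) = -3285546$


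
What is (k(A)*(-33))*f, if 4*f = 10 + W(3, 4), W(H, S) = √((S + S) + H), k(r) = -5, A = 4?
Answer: 825/2 + 165*√11/4 ≈ 549.31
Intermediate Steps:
W(H, S) = √(H + 2*S) (W(H, S) = √(2*S + H) = √(H + 2*S))
f = 5/2 + √11/4 (f = (10 + √(3 + 2*4))/4 = (10 + √(3 + 8))/4 = (10 + √11)/4 = 5/2 + √11/4 ≈ 3.3292)
(k(A)*(-33))*f = (-5*(-33))*(5/2 + √11/4) = 165*(5/2 + √11/4) = 825/2 + 165*√11/4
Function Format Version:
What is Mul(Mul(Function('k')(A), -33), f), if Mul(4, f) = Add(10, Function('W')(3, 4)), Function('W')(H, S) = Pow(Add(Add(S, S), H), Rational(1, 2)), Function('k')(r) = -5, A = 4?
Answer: Add(Rational(825, 2), Mul(Rational(165, 4), Pow(11, Rational(1, 2)))) ≈ 549.31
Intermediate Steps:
Function('W')(H, S) = Pow(Add(H, Mul(2, S)), Rational(1, 2)) (Function('W')(H, S) = Pow(Add(Mul(2, S), H), Rational(1, 2)) = Pow(Add(H, Mul(2, S)), Rational(1, 2)))
f = Add(Rational(5, 2), Mul(Rational(1, 4), Pow(11, Rational(1, 2)))) (f = Mul(Rational(1, 4), Add(10, Pow(Add(3, Mul(2, 4)), Rational(1, 2)))) = Mul(Rational(1, 4), Add(10, Pow(Add(3, 8), Rational(1, 2)))) = Mul(Rational(1, 4), Add(10, Pow(11, Rational(1, 2)))) = Add(Rational(5, 2), Mul(Rational(1, 4), Pow(11, Rational(1, 2)))) ≈ 3.3292)
Mul(Mul(Function('k')(A), -33), f) = Mul(Mul(-5, -33), Add(Rational(5, 2), Mul(Rational(1, 4), Pow(11, Rational(1, 2))))) = Mul(165, Add(Rational(5, 2), Mul(Rational(1, 4), Pow(11, Rational(1, 2))))) = Add(Rational(825, 2), Mul(Rational(165, 4), Pow(11, Rational(1, 2))))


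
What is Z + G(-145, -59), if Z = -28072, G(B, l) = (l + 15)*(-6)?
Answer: -27808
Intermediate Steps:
G(B, l) = -90 - 6*l (G(B, l) = (15 + l)*(-6) = -90 - 6*l)
Z + G(-145, -59) = -28072 + (-90 - 6*(-59)) = -28072 + (-90 + 354) = -28072 + 264 = -27808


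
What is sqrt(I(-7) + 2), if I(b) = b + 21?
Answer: 4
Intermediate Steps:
I(b) = 21 + b
sqrt(I(-7) + 2) = sqrt((21 - 7) + 2) = sqrt(14 + 2) = sqrt(16) = 4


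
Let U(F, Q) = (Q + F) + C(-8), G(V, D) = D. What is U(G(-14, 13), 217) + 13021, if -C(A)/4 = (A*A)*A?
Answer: 15299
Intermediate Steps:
C(A) = -4*A³ (C(A) = -4*A*A*A = -4*A²*A = -4*A³)
U(F, Q) = 2048 + F + Q (U(F, Q) = (Q + F) - 4*(-8)³ = (F + Q) - 4*(-512) = (F + Q) + 2048 = 2048 + F + Q)
U(G(-14, 13), 217) + 13021 = (2048 + 13 + 217) + 13021 = 2278 + 13021 = 15299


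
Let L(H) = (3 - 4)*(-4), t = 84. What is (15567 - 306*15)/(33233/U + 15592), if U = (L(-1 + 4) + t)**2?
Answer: 28335296/40259227 ≈ 0.70382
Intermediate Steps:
L(H) = 4 (L(H) = -1*(-4) = 4)
U = 7744 (U = (4 + 84)**2 = 88**2 = 7744)
(15567 - 306*15)/(33233/U + 15592) = (15567 - 306*15)/(33233/7744 + 15592) = (15567 - 4590)/(33233*(1/7744) + 15592) = 10977/(33233/7744 + 15592) = 10977/(120777681/7744) = 10977*(7744/120777681) = 28335296/40259227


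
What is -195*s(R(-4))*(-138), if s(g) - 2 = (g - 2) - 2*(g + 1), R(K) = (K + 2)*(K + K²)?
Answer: 592020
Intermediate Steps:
R(K) = (2 + K)*(K + K²)
s(g) = -2 - g (s(g) = 2 + ((g - 2) - 2*(g + 1)) = 2 + ((-2 + g) - 2*(1 + g)) = 2 + ((-2 + g) + (-2 - 2*g)) = 2 + (-4 - g) = -2 - g)
-195*s(R(-4))*(-138) = -195*(-2 - (-4)*(2 + (-4)² + 3*(-4)))*(-138) = -195*(-2 - (-4)*(2 + 16 - 12))*(-138) = -195*(-2 - (-4)*6)*(-138) = -195*(-2 - 1*(-24))*(-138) = -195*(-2 + 24)*(-138) = -195*22*(-138) = -4290*(-138) = 592020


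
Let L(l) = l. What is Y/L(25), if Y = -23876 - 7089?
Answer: -6193/5 ≈ -1238.6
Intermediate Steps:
Y = -30965
Y/L(25) = -30965/25 = -30965*1/25 = -6193/5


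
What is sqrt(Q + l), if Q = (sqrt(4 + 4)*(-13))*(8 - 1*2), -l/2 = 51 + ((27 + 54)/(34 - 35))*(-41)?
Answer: 2*sqrt(-1686 - 39*sqrt(2)) ≈ 83.454*I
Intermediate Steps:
l = -6744 (l = -2*(51 + ((27 + 54)/(34 - 35))*(-41)) = -2*(51 + (81/(-1))*(-41)) = -2*(51 + (81*(-1))*(-41)) = -2*(51 - 81*(-41)) = -2*(51 + 3321) = -2*3372 = -6744)
Q = -156*sqrt(2) (Q = (sqrt(8)*(-13))*(8 - 2) = ((2*sqrt(2))*(-13))*6 = -26*sqrt(2)*6 = -156*sqrt(2) ≈ -220.62)
sqrt(Q + l) = sqrt(-156*sqrt(2) - 6744) = sqrt(-6744 - 156*sqrt(2))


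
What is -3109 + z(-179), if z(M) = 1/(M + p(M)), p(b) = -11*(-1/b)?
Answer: -99649847/32052 ≈ -3109.0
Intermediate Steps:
p(b) = 11/b (p(b) = -(-11)/b = 11/b)
z(M) = 1/(M + 11/M)
-3109 + z(-179) = -3109 - 179/(11 + (-179)²) = -3109 - 179/(11 + 32041) = -3109 - 179/32052 = -99649847/32052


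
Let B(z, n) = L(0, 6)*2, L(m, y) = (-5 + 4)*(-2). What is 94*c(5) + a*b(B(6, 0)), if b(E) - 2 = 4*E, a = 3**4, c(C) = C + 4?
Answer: 2304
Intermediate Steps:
c(C) = 4 + C
L(m, y) = 2 (L(m, y) = -1*(-2) = 2)
B(z, n) = 4 (B(z, n) = 2*2 = 4)
a = 81
b(E) = 2 + 4*E
94*c(5) + a*b(B(6, 0)) = 94*(4 + 5) + 81*(2 + 4*4) = 94*9 + 81*(2 + 16) = 846 + 81*18 = 846 + 1458 = 2304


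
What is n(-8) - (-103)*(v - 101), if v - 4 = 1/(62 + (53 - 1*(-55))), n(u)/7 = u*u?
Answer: -1622207/170 ≈ -9542.4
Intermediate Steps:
n(u) = 7*u**2 (n(u) = 7*(u*u) = 7*u**2)
v = 681/170 (v = 4 + 1/(62 + (53 - 1*(-55))) = 4 + 1/(62 + (53 + 55)) = 4 + 1/(62 + 108) = 4 + 1/170 = 681/170 ≈ 4.0059)
n(-8) - (-103)*(v - 101) = 7*(-8)**2 - (-103)*(681/170 - 101) = 7*64 - (-103)*(-16489)/170 = 448 - 1*1698367/170 = 448 - 1698367/170 = -1622207/170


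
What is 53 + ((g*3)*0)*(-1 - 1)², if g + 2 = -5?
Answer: 53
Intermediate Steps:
g = -7 (g = -2 - 5 = -7)
53 + ((g*3)*0)*(-1 - 1)² = 53 + (-7*3*0)*(-1 - 1)² = 53 - 21*0*(-2)² = 53 + 0*4 = 53 + 0 = 53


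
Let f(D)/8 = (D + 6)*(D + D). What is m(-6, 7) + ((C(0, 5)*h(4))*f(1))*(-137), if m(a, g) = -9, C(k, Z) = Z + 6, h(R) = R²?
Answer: -2700553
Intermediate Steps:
f(D) = 16*D*(6 + D) (f(D) = 8*((D + 6)*(D + D)) = 8*((6 + D)*(2*D)) = 8*(2*D*(6 + D)) = 16*D*(6 + D))
C(k, Z) = 6 + Z
m(-6, 7) + ((C(0, 5)*h(4))*f(1))*(-137) = -9 + (((6 + 5)*4²)*(16*1*(6 + 1)))*(-137) = -9 + ((11*16)*(16*1*7))*(-137) = -9 + (176*112)*(-137) = -9 + 19712*(-137) = -9 - 2700544 = -2700553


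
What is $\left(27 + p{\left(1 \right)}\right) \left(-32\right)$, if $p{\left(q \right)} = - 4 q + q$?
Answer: $-768$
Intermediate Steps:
$p{\left(q \right)} = - 3 q$
$\left(27 + p{\left(1 \right)}\right) \left(-32\right) = \left(27 - 3\right) \left(-32\right) = 24 \left(-32\right) = -768$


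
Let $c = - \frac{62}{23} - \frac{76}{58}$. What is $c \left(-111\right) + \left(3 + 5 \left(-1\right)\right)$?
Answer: $\frac{295258}{667} \approx 442.67$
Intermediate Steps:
$c = - \frac{2672}{667}$ ($c = \left(-62\right) \frac{1}{23} - \frac{38}{29} = - \frac{62}{23} - \frac{38}{29} = - \frac{2672}{667} \approx -4.006$)
$c \left(-111\right) + \left(3 + 5 \left(-1\right)\right) = \left(- \frac{2672}{667}\right) \left(-111\right) + \left(3 + 5 \left(-1\right)\right) = \frac{296592}{667} + \left(3 - 5\right) = \frac{296592}{667} - 2 = \frac{295258}{667}$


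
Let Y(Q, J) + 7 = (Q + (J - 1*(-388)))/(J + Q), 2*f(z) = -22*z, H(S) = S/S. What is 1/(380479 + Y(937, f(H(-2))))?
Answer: 463/176159193 ≈ 2.6283e-6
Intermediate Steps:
H(S) = 1
f(z) = -11*z (f(z) = (-22*z)/2 = -11*z)
Y(Q, J) = -7 + (388 + J + Q)/(J + Q) (Y(Q, J) = -7 + (Q + (J - 1*(-388)))/(J + Q) = -7 + (Q + (J + 388))/(J + Q) = -7 + (Q + (388 + J))/(J + Q) = -7 + (388 + J + Q)/(J + Q))
1/(380479 + Y(937, f(H(-2)))) = 1/(380479 + 2*(194 - (-33) - 3*937)/(-11*1 + 937)) = 1/(380479 + 2*(194 - 3*(-11) - 2811)/(-11 + 937)) = 1/(380479 + 2*(194 + 33 - 2811)/926) = 1/(380479 + 2*(1/926)*(-2584)) = 1/(380479 - 2584/463) = 1/(176159193/463) = 463/176159193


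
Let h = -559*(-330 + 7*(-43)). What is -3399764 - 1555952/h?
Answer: -1199196911908/352729 ≈ -3.3998e+6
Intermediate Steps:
h = 352729 (h = -559*(-330 - 301) = -559*(-631) = 352729)
-3399764 - 1555952/h = -3399764 - 1555952/352729 = -1199196911908/352729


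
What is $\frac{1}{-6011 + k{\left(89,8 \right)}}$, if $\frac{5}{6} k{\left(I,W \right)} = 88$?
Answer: $- \frac{5}{29527} \approx -0.00016934$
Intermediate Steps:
$k{\left(I,W \right)} = \frac{528}{5}$ ($k{\left(I,W \right)} = \frac{6}{5} \cdot 88 = \frac{528}{5}$)
$\frac{1}{-6011 + k{\left(89,8 \right)}} = \frac{1}{-6011 + \frac{528}{5}} = \frac{1}{- \frac{29527}{5}} = - \frac{5}{29527}$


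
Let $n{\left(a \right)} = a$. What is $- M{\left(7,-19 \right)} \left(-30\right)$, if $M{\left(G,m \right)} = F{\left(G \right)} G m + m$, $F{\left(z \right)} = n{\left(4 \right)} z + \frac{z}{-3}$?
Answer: $-102980$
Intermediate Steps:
$F{\left(z \right)} = \frac{11 z}{3}$ ($F{\left(z \right)} = 4 z + \frac{z}{-3} = 4 z + z \left(- \frac{1}{3}\right) = 4 z - \frac{z}{3} = \frac{11 z}{3}$)
$M{\left(G,m \right)} = m + \frac{11 m G^{2}}{3}$ ($M{\left(G,m \right)} = \frac{11 G}{3} G m + m = \frac{11 G^{2}}{3} m + m = \frac{11 m G^{2}}{3} + m = m + \frac{11 m G^{2}}{3}$)
$- M{\left(7,-19 \right)} \left(-30\right) = - \frac{1}{3} \left(-19\right) \left(3 + 11 \cdot 7^{2}\right) \left(-30\right) = - \frac{1}{3} \left(-19\right) \left(3 + 11 \cdot 49\right) \left(-30\right) = - \frac{1}{3} \left(-19\right) \left(3 + 539\right) \left(-30\right) = - \frac{1}{3} \left(-19\right) 542 \left(-30\right) = - \frac{\left(-10298\right) \left(-30\right)}{3} = \left(-1\right) 102980 = -102980$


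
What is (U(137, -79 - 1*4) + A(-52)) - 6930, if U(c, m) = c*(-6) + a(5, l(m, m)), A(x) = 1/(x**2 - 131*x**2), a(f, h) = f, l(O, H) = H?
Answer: -2723225441/351520 ≈ -7747.0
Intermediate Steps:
A(x) = -1/(130*x**2) (A(x) = 1/(-130*x**2) = -1/(130*x**2))
U(c, m) = 5 - 6*c (U(c, m) = c*(-6) + 5 = -6*c + 5 = 5 - 6*c)
(U(137, -79 - 1*4) + A(-52)) - 6930 = ((5 - 6*137) - 1/130/(-52)**2) - 6930 = ((5 - 822) - 1/130*1/2704) - 6930 = (-817 - 1/351520) - 6930 = -287191841/351520 - 6930 = -2723225441/351520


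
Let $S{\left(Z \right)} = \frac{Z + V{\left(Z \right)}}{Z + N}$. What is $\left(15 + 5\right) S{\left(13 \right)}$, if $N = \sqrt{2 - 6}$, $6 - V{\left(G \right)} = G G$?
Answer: $- \frac{39000}{173} + \frac{6000 i}{173} \approx -225.43 + 34.682 i$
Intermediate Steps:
$V{\left(G \right)} = 6 - G^{2}$ ($V{\left(G \right)} = 6 - G G = 6 - G^{2}$)
$N = 2 i$ ($N = \sqrt{-4} = 2 i \approx 2.0 i$)
$S{\left(Z \right)} = \frac{6 + Z - Z^{2}}{Z + 2 i}$ ($S{\left(Z \right)} = \frac{Z - \left(-6 + Z^{2}\right)}{Z + 2 i} = \frac{6 + Z - Z^{2}}{Z + 2 i}$)
$\left(15 + 5\right) S{\left(13 \right)} = \left(15 + 5\right) \frac{6 + 13 - 13^{2}}{13 + 2 i} = 20 \frac{13 - 2 i}{173} \left(6 + 13 - 169\right) = 20 \frac{13 - 2 i}{173} \left(-150\right) = 20 \left(- \frac{150 \left(13 - 2 i\right)}{173}\right) = - \frac{3000 \left(13 - 2 i\right)}{173}$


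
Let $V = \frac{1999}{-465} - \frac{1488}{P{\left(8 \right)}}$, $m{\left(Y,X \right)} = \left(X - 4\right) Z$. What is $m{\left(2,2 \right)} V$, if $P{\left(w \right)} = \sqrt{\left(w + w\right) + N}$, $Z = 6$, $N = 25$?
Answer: $\frac{7996}{155} + \frac{17856 \sqrt{41}}{41} \approx 2840.2$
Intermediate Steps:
$P{\left(w \right)} = \sqrt{25 + 2 w}$ ($P{\left(w \right)} = \sqrt{\left(w + w\right) + 25} = \sqrt{2 w + 25} = \sqrt{25 + 2 w}$)
$m{\left(Y,X \right)} = -24 + 6 X$ ($m{\left(Y,X \right)} = \left(X - 4\right) 6 = \left(-4 + X\right) 6 = -24 + 6 X$)
$V = - \frac{1999}{465} - \frac{1488 \sqrt{41}}{41}$ ($V = \frac{1999}{-465} - \frac{1488}{\sqrt{25 + 2 \cdot 8}} = 1999 \left(- \frac{1}{465}\right) - \frac{1488}{\sqrt{25 + 16}} = - \frac{1999}{465} - \frac{1488}{\sqrt{41}} = - \frac{1999}{465} - 1488 \frac{\sqrt{41}}{41} = - \frac{1999}{465} - \frac{1488 \sqrt{41}}{41} \approx -236.69$)
$m{\left(2,2 \right)} V = \left(-24 + 6 \cdot 2\right) \left(- \frac{1999}{465} - \frac{1488 \sqrt{41}}{41}\right) = \left(-24 + 12\right) \left(- \frac{1999}{465} - \frac{1488 \sqrt{41}}{41}\right) = - 12 \left(- \frac{1999}{465} - \frac{1488 \sqrt{41}}{41}\right) = \frac{7996}{155} + \frac{17856 \sqrt{41}}{41}$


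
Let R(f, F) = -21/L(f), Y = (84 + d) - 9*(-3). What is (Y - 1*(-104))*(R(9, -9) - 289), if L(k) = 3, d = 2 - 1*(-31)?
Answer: -73408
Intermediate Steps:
d = 33 (d = 2 + 31 = 33)
Y = 144 (Y = (84 + 33) - 9*(-3) = 117 + 27 = 144)
R(f, F) = -7 (R(f, F) = -21/3 = -21*1/3 = -7)
(Y - 1*(-104))*(R(9, -9) - 289) = (144 - 1*(-104))*(-7 - 289) = (144 + 104)*(-296) = 248*(-296) = -73408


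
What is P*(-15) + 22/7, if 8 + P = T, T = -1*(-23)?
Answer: -1553/7 ≈ -221.86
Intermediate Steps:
T = 23
P = 15 (P = -8 + 23 = 15)
P*(-15) + 22/7 = 15*(-15) + 22/7 = -225 + 22*(⅐) = -225 + 22/7 = -1553/7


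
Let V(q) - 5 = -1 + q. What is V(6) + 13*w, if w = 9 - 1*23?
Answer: -172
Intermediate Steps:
V(q) = 4 + q (V(q) = 5 + (-1 + q) = 4 + q)
w = -14 (w = 9 - 23 = -14)
V(6) + 13*w = (4 + 6) + 13*(-14) = 10 - 182 = -172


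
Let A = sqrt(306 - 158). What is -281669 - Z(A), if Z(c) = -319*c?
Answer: -281669 + 638*sqrt(37) ≈ -2.7779e+5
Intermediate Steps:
A = 2*sqrt(37) (A = sqrt(148) = 2*sqrt(37) ≈ 12.166)
-281669 - Z(A) = -281669 - (-319)*2*sqrt(37) = -281669 - (-638)*sqrt(37) = -281669 + 638*sqrt(37)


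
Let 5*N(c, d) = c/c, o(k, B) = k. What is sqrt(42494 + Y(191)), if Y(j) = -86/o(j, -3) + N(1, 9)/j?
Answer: sqrt(38755180655)/955 ≈ 206.14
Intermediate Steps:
N(c, d) = 1/5 (N(c, d) = (c/c)/5 = (1/5)*1 = 1/5)
Y(j) = -429/(5*j) (Y(j) = -86/j + 1/(5*j) = -429/(5*j))
sqrt(42494 + Y(191)) = sqrt(42494 - 429/5/191) = sqrt(42494 - 429/5*1/191) = sqrt(42494 - 429/955) = sqrt(40581341/955) = sqrt(38755180655)/955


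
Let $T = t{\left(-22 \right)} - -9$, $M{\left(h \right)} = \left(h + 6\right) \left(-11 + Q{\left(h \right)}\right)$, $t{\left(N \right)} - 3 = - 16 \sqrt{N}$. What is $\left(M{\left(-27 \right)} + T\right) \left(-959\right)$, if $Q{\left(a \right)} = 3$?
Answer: $-172620 + 15344 i \sqrt{22} \approx -1.7262 \cdot 10^{5} + 71970.0 i$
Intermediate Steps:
$t{\left(N \right)} = 3 - 16 \sqrt{N}$
$M{\left(h \right)} = -48 - 8 h$ ($M{\left(h \right)} = \left(h + 6\right) \left(-11 + 3\right) = \left(6 + h\right) \left(-8\right) = -48 - 8 h$)
$T = 12 - 16 i \sqrt{22}$ ($T = \left(3 - 16 \sqrt{-22}\right) - -9 = \left(3 - 16 i \sqrt{22}\right) + 9 = 12 - 16 i \sqrt{22} \approx 12.0 - 75.047 i$)
$\left(M{\left(-27 \right)} + T\right) \left(-959\right) = \left(\left(-48 - -216\right) + \left(12 - 16 i \sqrt{22}\right)\right) \left(-959\right) = \left(\left(-48 + 216\right) + \left(12 - 16 i \sqrt{22}\right)\right) \left(-959\right) = \left(168 + \left(12 - 16 i \sqrt{22}\right)\right) \left(-959\right) = \left(180 - 16 i \sqrt{22}\right) \left(-959\right) = -172620 + 15344 i \sqrt{22}$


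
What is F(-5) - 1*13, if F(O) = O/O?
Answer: -12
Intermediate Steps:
F(O) = 1
F(-5) - 1*13 = 1 - 1*13 = 1 - 13 = -12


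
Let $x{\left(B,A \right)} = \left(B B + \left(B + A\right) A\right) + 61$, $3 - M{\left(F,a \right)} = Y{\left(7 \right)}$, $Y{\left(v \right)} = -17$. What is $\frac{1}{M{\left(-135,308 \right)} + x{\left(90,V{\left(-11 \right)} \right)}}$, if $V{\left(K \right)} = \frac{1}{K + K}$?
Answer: $\frac{484}{3957625} \approx 0.0001223$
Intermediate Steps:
$M{\left(F,a \right)} = 20$ ($M{\left(F,a \right)} = 3 - -17 = 3 + 17 = 20$)
$V{\left(K \right)} = \frac{1}{2 K}$
$x{\left(B,A \right)} = 61 + B^{2} + A \left(A + B\right)$ ($x{\left(B,A \right)} = \left(B^{2} + \left(A + B\right) A\right) + 61 = \left(B^{2} + A \left(A + B\right)\right) + 61 = 61 + B^{2} + A \left(A + B\right)$)
$\frac{1}{M{\left(-135,308 \right)} + x{\left(90,V{\left(-11 \right)} \right)}} = \frac{1}{20 + \left(61 + \left(\frac{1}{2 \left(-11\right)}\right)^{2} + 90^{2} + \frac{1}{2 \left(-11\right)} 90\right)} = \frac{1}{20 + \left(61 + \left(\frac{1}{2} \left(- \frac{1}{11}\right)\right)^{2} + 8100 + \frac{1}{2} \left(- \frac{1}{11}\right) 90\right)} = \frac{1}{20 + \left(61 + \left(- \frac{1}{22}\right)^{2} + 8100 - \frac{45}{11}\right)} = \frac{1}{20 + \left(61 + \frac{1}{484} + 8100 - \frac{45}{11}\right)} = \frac{1}{20 + \frac{3947945}{484}} = \frac{1}{\frac{3957625}{484}} = \frac{484}{3957625}$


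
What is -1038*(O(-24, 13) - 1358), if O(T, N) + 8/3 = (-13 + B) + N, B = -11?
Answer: 1423790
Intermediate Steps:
O(T, N) = -80/3 + N (O(T, N) = -8/3 + ((-13 - 11) + N) = -8/3 + (-24 + N) = -80/3 + N)
-1038*(O(-24, 13) - 1358) = -1038*((-80/3 + 13) - 1358) = -1038*(-41/3 - 1358) = -1038*(-4115/3) = 1423790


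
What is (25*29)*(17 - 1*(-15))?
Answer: 23200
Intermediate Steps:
(25*29)*(17 - 1*(-15)) = 725*(17 + 15) = 725*32 = 23200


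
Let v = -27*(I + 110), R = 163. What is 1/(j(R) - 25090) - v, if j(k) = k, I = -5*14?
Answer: 26921159/24927 ≈ 1080.0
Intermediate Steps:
I = -70
v = -1080 (v = -27*(-70 + 110) = -27*40 = -1080)
1/(j(R) - 25090) - v = 1/(163 - 25090) - 1*(-1080) = 1/(-24927) + 1080 = -1/24927 + 1080 = 26921159/24927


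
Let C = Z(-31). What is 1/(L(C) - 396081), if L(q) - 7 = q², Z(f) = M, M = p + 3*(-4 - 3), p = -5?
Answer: -1/395398 ≈ -2.5291e-6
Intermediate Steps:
M = -26 (M = -5 + 3*(-4 - 3) = -5 + 3*(-7) = -5 - 21 = -26)
Z(f) = -26
C = -26
L(q) = 7 + q²
1/(L(C) - 396081) = 1/((7 + (-26)²) - 396081) = 1/((7 + 676) - 396081) = 1/(683 - 396081) = 1/(-395398) = -1/395398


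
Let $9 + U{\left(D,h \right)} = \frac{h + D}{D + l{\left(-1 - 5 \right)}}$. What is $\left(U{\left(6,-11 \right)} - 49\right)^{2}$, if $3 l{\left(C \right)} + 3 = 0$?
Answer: $3481$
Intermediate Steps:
$l{\left(C \right)} = -1$ ($l{\left(C \right)} = -1 + \frac{1}{3} \cdot 0 = -1 + 0 = -1$)
$U{\left(D,h \right)} = -9 + \frac{D + h}{-1 + D}$ ($U{\left(D,h \right)} = -9 + \frac{h + D}{D - 1} = -9 + \frac{D + h}{-1 + D}$)
$\left(U{\left(6,-11 \right)} - 49\right)^{2} = \left(\frac{9 - 11 - 48}{-1 + 6} - 49\right)^{2} = \left(\frac{9 - 11 - 48}{5} - 49\right)^{2} = \left(\frac{1}{5} \left(-50\right) - 49\right)^{2} = \left(-10 - 49\right)^{2} = \left(-59\right)^{2} = 3481$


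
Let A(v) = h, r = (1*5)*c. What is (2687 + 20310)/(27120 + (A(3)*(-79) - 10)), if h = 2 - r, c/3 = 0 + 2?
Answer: 22997/29322 ≈ 0.78429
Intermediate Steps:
c = 6 (c = 3*(0 + 2) = 3*2 = 6)
r = 30 (r = (1*5)*6 = 5*6 = 30)
h = -28 (h = 2 - 1*30 = 2 - 30 = -28)
A(v) = -28
(2687 + 20310)/(27120 + (A(3)*(-79) - 10)) = (2687 + 20310)/(27120 + (-28*(-79) - 10)) = 22997/(27120 + (2212 - 10)) = 22997/(27120 + 2202) = 22997/29322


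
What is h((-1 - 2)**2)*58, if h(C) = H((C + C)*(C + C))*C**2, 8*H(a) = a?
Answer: 190269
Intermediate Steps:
H(a) = a/8
h(C) = C**4/2 (h(C) = (((C + C)*(C + C))/8)*C**2 = (((2*C)*(2*C))/8)*C**2 = ((4*C**2)/8)*C**2 = (C**2/2)*C**2 = C**4/2)
h((-1 - 2)**2)*58 = (((-1 - 2)**2)**4/2)*58 = (((-3)**2)**4/2)*58 = ((1/2)*9**4)*58 = ((1/2)*6561)*58 = (6561/2)*58 = 190269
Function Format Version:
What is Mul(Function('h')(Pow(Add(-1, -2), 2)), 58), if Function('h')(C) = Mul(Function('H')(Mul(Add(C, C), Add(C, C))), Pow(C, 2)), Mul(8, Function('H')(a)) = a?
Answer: 190269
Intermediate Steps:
Function('H')(a) = Mul(Rational(1, 8), a)
Function('h')(C) = Mul(Rational(1, 2), Pow(C, 4)) (Function('h')(C) = Mul(Mul(Rational(1, 8), Mul(Add(C, C), Add(C, C))), Pow(C, 2)) = Mul(Mul(Rational(1, 8), Mul(Mul(2, C), Mul(2, C))), Pow(C, 2)) = Mul(Mul(Rational(1, 8), Mul(4, Pow(C, 2))), Pow(C, 2)) = Mul(Mul(Rational(1, 2), Pow(C, 2)), Pow(C, 2)) = Mul(Rational(1, 2), Pow(C, 4)))
Mul(Function('h')(Pow(Add(-1, -2), 2)), 58) = Mul(Mul(Rational(1, 2), Pow(Pow(Add(-1, -2), 2), 4)), 58) = Mul(Mul(Rational(1, 2), Pow(Pow(-3, 2), 4)), 58) = Mul(Mul(Rational(1, 2), Pow(9, 4)), 58) = Mul(Mul(Rational(1, 2), 6561), 58) = Mul(Rational(6561, 2), 58) = 190269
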